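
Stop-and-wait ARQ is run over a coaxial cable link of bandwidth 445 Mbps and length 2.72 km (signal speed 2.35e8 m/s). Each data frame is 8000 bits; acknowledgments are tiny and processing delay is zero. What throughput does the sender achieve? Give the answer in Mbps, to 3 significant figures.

t_tx = L/R = 8000/445000000 = 1.79775e-05 s.
t_prop = 2720/235000000 = 1.15745e-05 s; RTT = 2.31489e-05 s.
Cycle = t_tx + RTT = 4.11265e-05 s.
Throughput = L / cycle = 8000 / 4.11265e-05 = 195 Mbps.

195 Mbps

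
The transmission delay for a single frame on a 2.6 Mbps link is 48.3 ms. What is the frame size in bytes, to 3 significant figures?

15700 bytes

L = R × t_tx = 2600000 b/s × 0.0483 s = 125580 bits.
In bytes: 125580 / 8 = 15700 bytes.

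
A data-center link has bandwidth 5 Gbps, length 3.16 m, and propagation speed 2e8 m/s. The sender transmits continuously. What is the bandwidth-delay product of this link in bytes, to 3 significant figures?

Propagation delay = 3.16 / 200000000 = 1.58e-08 s.
BDP = R × t_prop = 5000000000 × 1.58e-08 = 79 bits.
In bytes: 79/8 = 9.88 bytes.

9.88 bytes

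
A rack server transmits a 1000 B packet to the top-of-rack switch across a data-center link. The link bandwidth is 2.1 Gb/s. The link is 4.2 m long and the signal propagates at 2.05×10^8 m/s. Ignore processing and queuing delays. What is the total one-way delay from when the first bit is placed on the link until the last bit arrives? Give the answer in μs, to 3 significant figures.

L = 1000 × 8 = 8000 bits.
Transmission delay = L/R = 8000 / 2100000000 = 3.80952 μs.
Propagation delay = d/s = 4.2 m / 2.05e+08 m/s = 0.0204878 μs.
Total = 3.83 μs.

3.83 μs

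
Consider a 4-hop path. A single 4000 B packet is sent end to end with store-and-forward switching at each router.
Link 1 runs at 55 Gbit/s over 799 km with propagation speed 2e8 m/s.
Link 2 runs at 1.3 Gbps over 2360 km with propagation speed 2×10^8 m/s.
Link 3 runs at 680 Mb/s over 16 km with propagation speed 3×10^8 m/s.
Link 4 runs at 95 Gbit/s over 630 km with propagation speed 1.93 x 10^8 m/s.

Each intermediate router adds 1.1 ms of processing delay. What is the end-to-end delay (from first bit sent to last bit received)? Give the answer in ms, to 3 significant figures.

22.5 ms

L = 4000 × 8 = 32000 bits.
Transmission delays (L/R per hop): 0.000581818, 0.0246154, 0.0470588, 0.000336842 ms; sum = 0.0725929 ms.
Propagation delays (d/s per hop): 3.995, 11.8, 0.0533333, 3.26425 ms; sum = 19.1126 ms.
Processing at 3 router(s): 3 × 1.1 ms = 3.3 ms.
End-to-end = 22.5 ms.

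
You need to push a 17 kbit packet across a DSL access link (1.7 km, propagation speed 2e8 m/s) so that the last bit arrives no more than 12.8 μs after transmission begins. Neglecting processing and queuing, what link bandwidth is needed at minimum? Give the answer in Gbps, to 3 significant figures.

Propagation delay = 1700 / 200000000 = 8.5 μs.
Transmission budget = 12.8 − 8.5 = 4.3 μs.
R ≥ L / t_tx = 17000 bits / 4.3e-06 s = 3.95 Gbps.

3.95 Gbps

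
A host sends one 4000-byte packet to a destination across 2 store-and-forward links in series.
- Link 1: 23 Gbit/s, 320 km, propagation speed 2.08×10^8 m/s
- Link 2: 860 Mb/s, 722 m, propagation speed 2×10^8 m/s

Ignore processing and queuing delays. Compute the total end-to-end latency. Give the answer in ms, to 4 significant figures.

1.581 ms

L = 4000 × 8 = 32000 bits.
Transmission delays (L/R per hop): 0.0013913, 0.0372093 ms; sum = 0.0386006 ms.
Propagation delays (d/s per hop): 1.53846, 0.00361 ms; sum = 1.54207 ms.
End-to-end = 1.581 ms.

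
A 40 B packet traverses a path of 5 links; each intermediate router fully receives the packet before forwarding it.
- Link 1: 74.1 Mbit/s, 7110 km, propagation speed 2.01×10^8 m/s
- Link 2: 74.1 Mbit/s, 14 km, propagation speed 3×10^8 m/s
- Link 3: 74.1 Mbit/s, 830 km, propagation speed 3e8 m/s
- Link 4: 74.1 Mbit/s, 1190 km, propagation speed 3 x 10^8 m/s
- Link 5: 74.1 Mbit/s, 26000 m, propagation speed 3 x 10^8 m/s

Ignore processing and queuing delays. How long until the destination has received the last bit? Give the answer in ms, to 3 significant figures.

L = 40 × 8 = 320 bits.
Transmission delay per hop = L/R = 320/74100000 = 0.00431849 ms; 5 hops → 0.0215924 ms.
Propagation delays (d/s per hop): 35.3731, 0.0466667, 2.76667, 3.96667, 0.0866667 ms; sum = 42.2398 ms.
End-to-end = 42.3 ms.

42.3 ms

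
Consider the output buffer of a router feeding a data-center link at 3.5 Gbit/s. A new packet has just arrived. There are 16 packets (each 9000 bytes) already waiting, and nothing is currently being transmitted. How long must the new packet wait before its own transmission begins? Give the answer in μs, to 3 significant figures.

329 μs

Each queued packet: L/R = 72000/3500000000 = 20.5714 μs.
16 queued → 329.143 μs.
Queuing delay = 329 μs.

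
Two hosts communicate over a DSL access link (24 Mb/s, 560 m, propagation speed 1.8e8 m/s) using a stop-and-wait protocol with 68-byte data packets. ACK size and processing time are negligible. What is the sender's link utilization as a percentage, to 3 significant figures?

78.5 %

t_tx = L/R = 544/24000000 = 2.26667e-05 s.
t_prop = 560/180000000 = 3.11111e-06 s; RTT = 6.22222e-06 s.
Cycle = t_tx + RTT = 2.88889e-05 s.
Utilization = t_tx / cycle = 2.26667e-05/2.88889e-05 = 78.5 %.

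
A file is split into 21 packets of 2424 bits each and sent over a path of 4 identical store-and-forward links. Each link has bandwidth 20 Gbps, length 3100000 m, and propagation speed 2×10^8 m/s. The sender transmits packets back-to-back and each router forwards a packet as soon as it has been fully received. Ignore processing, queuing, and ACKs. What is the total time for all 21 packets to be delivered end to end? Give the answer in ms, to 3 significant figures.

Per-hop transmission t_tx = L/R = 2424/20000000000 = 0.0001212 ms.
Per-hop propagation t_prop = 3100000/200000000 = 15.5 ms.
Pipeline fill: first packet needs 4·t_tx to clear all hops; remaining 20 packets each add one t_tx.
Total = (4+21-1)·t_tx + 4·t_prop = 24·0.0001212 + 4·15.5 = 62.0 ms.

62.0 ms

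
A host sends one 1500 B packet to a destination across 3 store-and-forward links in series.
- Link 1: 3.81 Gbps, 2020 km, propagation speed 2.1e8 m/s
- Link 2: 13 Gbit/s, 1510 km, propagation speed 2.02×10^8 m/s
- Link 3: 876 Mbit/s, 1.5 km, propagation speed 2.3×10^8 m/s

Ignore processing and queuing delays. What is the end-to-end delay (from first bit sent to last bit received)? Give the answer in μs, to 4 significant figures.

L = 1500 × 8 = 12000 bits.
Transmission delays (L/R per hop): 3.14961, 0.923077, 13.6986 μs; sum = 17.7713 μs.
Propagation delays (d/s per hop): 9619.05, 7475.25, 6.52174 μs; sum = 17100.8 μs.
End-to-end = 17120 μs.

17120 μs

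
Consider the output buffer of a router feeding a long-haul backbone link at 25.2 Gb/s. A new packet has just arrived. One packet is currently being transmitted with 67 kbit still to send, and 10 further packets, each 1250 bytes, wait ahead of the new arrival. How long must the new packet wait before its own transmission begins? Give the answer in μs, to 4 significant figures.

Each queued packet: L/R = 10000/25200000000 = 0.396825 μs.
10 queued → 3.96825 μs.
Plus remaining 67000 bits of current packet: 2.65873 μs.
Queuing delay = 6.627 μs.

6.627 μs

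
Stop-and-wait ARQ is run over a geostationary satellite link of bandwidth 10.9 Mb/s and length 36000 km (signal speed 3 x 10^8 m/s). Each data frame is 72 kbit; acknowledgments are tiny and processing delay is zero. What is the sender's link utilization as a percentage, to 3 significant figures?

t_tx = L/R = 72000/10900000 = 0.0066055 s.
t_prop = 36000000/300000000 = 0.12 s; RTT = 0.24 s.
Cycle = t_tx + RTT = 0.246606 s.
Utilization = t_tx / cycle = 0.0066055/0.246606 = 2.68 %.

2.68 %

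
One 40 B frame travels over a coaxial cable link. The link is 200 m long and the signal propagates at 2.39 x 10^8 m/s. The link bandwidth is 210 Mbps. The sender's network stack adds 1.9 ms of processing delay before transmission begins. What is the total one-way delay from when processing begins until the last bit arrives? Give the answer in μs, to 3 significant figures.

1900 μs

L = 40 × 8 = 320 bits.
Transmission delay = L/R = 320 / 210000000 = 1.52381 μs.
Propagation delay = d/s = 200 m / 239000000 m/s = 0.83682 μs.
Plus processing delay 1.9 ms = 1900 μs.
Total = 1900 μs.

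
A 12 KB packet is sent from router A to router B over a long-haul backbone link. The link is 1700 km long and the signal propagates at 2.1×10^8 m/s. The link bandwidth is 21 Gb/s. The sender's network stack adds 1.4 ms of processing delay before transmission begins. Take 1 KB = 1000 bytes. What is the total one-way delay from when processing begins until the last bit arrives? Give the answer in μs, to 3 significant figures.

9500 μs

L = 96000 bits.
Transmission delay = L/R = 96000 / 21000000000 = 4.57143 μs.
Propagation delay = d/s = 1700000 m / 210000000 m/s = 8095.24 μs.
Plus processing delay 1.4 ms = 1400 μs.
Total = 9500 μs.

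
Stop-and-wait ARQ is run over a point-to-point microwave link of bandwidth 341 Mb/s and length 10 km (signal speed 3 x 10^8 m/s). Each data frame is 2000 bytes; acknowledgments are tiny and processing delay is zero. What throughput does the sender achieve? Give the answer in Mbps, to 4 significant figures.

t_tx = L/R = 16000/341000000 = 4.69208e-05 s.
t_prop = 10000/300000000 = 3.33333e-05 s; RTT = 6.66667e-05 s.
Cycle = t_tx + RTT = 0.000113587 s.
Throughput = L / cycle = 16000 / 0.000113587 = 140.9 Mbps.

140.9 Mbps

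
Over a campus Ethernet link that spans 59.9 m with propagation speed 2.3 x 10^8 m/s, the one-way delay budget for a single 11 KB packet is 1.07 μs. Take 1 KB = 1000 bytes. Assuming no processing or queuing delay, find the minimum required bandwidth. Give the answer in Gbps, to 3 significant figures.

L = 88000 bits.
Propagation delay = 59.9 / 2.3e+08 = 0.260435 μs.
Transmission budget = 1.07 − 0.260435 = 0.809565 μs.
R ≥ L / t_tx = 88000 bits / 8.09565e-07 s = 109 Gbps.

109 Gbps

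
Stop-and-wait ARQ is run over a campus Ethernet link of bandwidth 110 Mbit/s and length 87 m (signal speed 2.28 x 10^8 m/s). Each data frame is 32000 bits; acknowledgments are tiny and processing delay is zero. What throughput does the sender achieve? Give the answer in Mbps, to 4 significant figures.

t_tx = L/R = 32000/110000000 = 0.000290909 s.
t_prop = 87/2.28e+08 = 3.81579e-07 s; RTT = 7.63158e-07 s.
Cycle = t_tx + RTT = 0.000291672 s.
Throughput = L / cycle = 32000 / 0.000291672 = 109.7 Mbps.

109.7 Mbps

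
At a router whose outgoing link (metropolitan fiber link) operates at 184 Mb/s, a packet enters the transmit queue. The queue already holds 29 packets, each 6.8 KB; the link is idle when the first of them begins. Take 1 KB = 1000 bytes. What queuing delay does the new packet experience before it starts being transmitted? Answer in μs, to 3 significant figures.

8570 μs

Each queued packet: L/R = 54400/184000000 = 295.652 μs.
29 queued → 8573.91 μs.
Queuing delay = 8570 μs.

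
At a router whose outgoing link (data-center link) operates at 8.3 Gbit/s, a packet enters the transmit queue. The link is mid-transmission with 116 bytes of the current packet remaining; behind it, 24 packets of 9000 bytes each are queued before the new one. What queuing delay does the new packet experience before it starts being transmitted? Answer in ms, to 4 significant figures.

0.2083 ms

Each queued packet: L/R = 72000/8.3e+09 = 0.0086747 ms.
24 queued → 0.208193 ms.
Plus remaining 928 bits of current packet: 0.000111807 ms.
Queuing delay = 0.2083 ms.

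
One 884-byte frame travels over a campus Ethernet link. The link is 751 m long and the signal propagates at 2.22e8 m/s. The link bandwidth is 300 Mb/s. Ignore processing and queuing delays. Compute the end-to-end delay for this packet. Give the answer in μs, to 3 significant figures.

27.0 μs

L = 884 × 8 = 7072 bits.
Transmission delay = L/R = 7072 / 300000000 = 23.5733 μs.
Propagation delay = d/s = 751 m / 2.22e+08 m/s = 3.38288 μs.
Total = 27.0 μs.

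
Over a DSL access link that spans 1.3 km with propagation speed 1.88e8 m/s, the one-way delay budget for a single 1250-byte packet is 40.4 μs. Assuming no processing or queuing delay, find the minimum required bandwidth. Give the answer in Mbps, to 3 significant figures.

299 Mbps

L = 10000 bits.
Propagation delay = 1300 / 188000000 = 6.91489 μs.
Transmission budget = 40.4 − 6.91489 = 33.4851 μs.
R ≥ L / t_tx = 10000 bits / 3.34851e-05 s = 299 Mbps.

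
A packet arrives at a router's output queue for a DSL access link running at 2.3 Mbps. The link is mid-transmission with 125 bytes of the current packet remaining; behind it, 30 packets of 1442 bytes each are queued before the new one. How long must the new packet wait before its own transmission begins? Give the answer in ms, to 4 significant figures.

150.9 ms

Each queued packet: L/R = 11536/2300000 = 5.01565 ms.
30 queued → 150.47 ms.
Plus remaining 1000 bits of current packet: 0.434783 ms.
Queuing delay = 150.9 ms.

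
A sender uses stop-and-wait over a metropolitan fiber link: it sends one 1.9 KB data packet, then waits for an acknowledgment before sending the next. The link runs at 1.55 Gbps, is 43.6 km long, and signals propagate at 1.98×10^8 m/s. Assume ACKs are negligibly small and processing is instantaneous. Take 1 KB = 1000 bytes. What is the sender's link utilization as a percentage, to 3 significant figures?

2.18 %

t_tx = L/R = 15200/1550000000 = 9.80645e-06 s.
t_prop = 43600/198000000 = 0.000220202 s; RTT = 0.000440404 s.
Cycle = t_tx + RTT = 0.00045021 s.
Utilization = t_tx / cycle = 9.80645e-06/0.00045021 = 2.18 %.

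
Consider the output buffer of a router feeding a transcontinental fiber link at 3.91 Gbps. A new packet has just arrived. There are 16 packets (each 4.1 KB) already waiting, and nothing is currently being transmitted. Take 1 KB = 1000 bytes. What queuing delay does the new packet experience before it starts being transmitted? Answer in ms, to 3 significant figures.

0.134 ms

Each queued packet: L/R = 32800/3910000000 = 0.00838875 ms.
16 queued → 0.13422 ms.
Queuing delay = 0.134 ms.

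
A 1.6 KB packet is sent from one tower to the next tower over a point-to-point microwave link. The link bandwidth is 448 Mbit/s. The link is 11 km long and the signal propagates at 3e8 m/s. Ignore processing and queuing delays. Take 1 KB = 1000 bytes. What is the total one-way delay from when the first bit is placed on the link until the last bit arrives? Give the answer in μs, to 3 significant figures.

L = 12800 bits.
Transmission delay = L/R = 12800 / 448000000 = 28.5714 μs.
Propagation delay = d/s = 11000 m / 300000000 m/s = 36.6667 μs.
Total = 65.2 μs.

65.2 μs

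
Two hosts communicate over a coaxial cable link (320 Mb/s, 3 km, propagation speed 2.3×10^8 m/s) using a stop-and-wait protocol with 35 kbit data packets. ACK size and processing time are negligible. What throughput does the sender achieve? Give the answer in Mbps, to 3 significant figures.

t_tx = L/R = 35000/320000000 = 0.000109375 s.
t_prop = 3000/2.3e+08 = 1.30435e-05 s; RTT = 2.6087e-05 s.
Cycle = t_tx + RTT = 0.000135462 s.
Throughput = L / cycle = 35000 / 0.000135462 = 258 Mbps.

258 Mbps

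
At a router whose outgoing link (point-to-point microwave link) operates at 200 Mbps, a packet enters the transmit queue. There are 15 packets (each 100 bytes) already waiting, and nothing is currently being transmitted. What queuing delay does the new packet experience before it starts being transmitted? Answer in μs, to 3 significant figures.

60.0 μs

Each queued packet: L/R = 800/200000000 = 4 μs.
15 queued → 60 μs.
Queuing delay = 60.0 μs.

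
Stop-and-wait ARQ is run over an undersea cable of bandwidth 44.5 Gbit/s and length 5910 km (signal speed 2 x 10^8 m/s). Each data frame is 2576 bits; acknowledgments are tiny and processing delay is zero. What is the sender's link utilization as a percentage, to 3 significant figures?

t_tx = L/R = 2576/44500000000 = 5.78876e-08 s.
t_prop = 5910000/200000000 = 0.02955 s; RTT = 0.0591 s.
Cycle = t_tx + RTT = 0.0591001 s.
Utilization = t_tx / cycle = 5.78876e-08/0.0591001 = 0.0000979 %.

0.0000979 %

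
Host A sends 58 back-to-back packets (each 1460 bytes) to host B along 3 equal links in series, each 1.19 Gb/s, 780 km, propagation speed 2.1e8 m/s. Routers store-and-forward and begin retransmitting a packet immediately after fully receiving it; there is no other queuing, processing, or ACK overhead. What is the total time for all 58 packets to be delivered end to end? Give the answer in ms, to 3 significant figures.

11.7 ms

Per-hop transmission t_tx = L/R = 11680/1190000000 = 0.00981513 ms.
Per-hop propagation t_prop = 780000/210000000 = 3.71429 ms.
Pipeline fill: first packet needs 3·t_tx to clear all hops; remaining 57 packets each add one t_tx.
Total = (3+58-1)·t_tx + 3·t_prop = 60·0.00981513 + 3·3.71429 = 11.7 ms.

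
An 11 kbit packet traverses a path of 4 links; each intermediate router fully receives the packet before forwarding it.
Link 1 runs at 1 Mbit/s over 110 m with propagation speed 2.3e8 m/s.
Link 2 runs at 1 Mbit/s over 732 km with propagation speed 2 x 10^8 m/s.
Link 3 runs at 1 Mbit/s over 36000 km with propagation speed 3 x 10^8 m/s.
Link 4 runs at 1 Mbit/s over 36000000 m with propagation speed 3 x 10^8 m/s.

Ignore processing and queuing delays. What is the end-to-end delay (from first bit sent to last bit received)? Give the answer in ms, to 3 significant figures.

288 ms

L = 11000 bits.
Transmission delay per hop = L/R = 11000/1000000 = 11 ms; 4 hops → 44 ms.
Propagation delays (d/s per hop): 0.000478261, 3.66, 120, 120 ms; sum = 243.66 ms.
End-to-end = 288 ms.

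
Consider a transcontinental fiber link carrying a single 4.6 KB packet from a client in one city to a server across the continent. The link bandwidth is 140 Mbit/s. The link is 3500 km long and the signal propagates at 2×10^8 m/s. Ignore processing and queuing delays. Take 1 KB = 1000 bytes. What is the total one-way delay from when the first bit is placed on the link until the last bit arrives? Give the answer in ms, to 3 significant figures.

L = 36800 bits.
Transmission delay = L/R = 36800 / 140000000 = 0.262857 ms.
Propagation delay = d/s = 3500000 m / 200000000 m/s = 17.5 ms.
Total = 17.8 ms.

17.8 ms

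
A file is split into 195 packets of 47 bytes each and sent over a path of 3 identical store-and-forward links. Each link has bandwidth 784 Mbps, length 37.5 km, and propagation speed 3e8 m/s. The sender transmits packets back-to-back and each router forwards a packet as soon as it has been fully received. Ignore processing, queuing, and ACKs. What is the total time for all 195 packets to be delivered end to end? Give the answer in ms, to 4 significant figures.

0.4695 ms

Per-hop transmission t_tx = L/R = 376/784000000 = 0.000479592 ms.
Per-hop propagation t_prop = 37500/300000000 = 0.125 ms.
Pipeline fill: first packet needs 3·t_tx to clear all hops; remaining 194 packets each add one t_tx.
Total = (3+195-1)·t_tx + 3·t_prop = 197·0.000479592 + 3·0.125 = 0.4695 ms.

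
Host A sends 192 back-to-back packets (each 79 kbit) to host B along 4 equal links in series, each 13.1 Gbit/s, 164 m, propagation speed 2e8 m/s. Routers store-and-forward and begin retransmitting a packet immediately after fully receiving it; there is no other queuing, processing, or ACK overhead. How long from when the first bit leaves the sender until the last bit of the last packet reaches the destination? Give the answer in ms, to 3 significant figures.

Per-hop transmission t_tx = L/R = 79000/13100000000 = 0.00603053 ms.
Per-hop propagation t_prop = 164/200000000 = 0.00082 ms.
Pipeline fill: first packet needs 4·t_tx to clear all hops; remaining 191 packets each add one t_tx.
Total = (4+192-1)·t_tx + 4·t_prop = 195·0.00603053 + 4·0.00082 = 1.18 ms.

1.18 ms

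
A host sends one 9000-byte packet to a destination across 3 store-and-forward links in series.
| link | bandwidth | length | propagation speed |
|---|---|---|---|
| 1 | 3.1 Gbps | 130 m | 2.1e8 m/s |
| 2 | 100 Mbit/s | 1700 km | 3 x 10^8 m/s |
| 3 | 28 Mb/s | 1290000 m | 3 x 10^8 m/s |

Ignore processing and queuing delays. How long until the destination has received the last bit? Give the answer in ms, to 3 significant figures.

L = 9000 × 8 = 72000 bits.
Transmission delays (L/R per hop): 0.0232258, 0.72, 2.57143 ms; sum = 3.31465 ms.
Propagation delays (d/s per hop): 0.000619048, 5.66667, 4.3 ms; sum = 9.96729 ms.
End-to-end = 13.3 ms.

13.3 ms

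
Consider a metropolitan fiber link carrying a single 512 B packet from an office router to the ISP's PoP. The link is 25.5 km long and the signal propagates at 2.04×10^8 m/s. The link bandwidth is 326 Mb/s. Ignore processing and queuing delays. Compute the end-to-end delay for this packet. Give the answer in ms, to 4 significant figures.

0.1376 ms

L = 512 × 8 = 4096 bits.
Transmission delay = L/R = 4096 / 326000000 = 0.0125644 ms.
Propagation delay = d/s = 25500 m / 204000000 m/s = 0.125 ms.
Total = 0.1376 ms.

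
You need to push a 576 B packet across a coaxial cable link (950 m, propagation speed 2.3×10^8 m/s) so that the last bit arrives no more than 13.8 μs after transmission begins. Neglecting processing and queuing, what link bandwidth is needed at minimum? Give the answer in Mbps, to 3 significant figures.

L = 4608 bits.
Propagation delay = 950 / 2.3e+08 = 4.13043 μs.
Transmission budget = 13.8 − 4.13043 = 9.66957 μs.
R ≥ L / t_tx = 4608 bits / 9.66957e-06 s = 477 Mbps.

477 Mbps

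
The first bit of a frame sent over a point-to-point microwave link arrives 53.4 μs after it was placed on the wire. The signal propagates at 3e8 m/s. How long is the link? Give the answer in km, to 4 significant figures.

16.02 km

d = s × t_prop = 300000000 × 5.34e-05 = 16.02 km.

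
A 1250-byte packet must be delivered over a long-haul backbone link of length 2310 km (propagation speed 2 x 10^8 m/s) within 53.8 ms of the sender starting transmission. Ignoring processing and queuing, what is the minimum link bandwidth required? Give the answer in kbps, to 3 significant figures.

237 kbps

L = 10000 bits.
Propagation delay = 2310000 / 200000000 = 11.55 ms.
Transmission budget = 53.8 − 11.55 = 42.25 ms.
R ≥ L / t_tx = 10000 bits / 0.04225 s = 237 kbps.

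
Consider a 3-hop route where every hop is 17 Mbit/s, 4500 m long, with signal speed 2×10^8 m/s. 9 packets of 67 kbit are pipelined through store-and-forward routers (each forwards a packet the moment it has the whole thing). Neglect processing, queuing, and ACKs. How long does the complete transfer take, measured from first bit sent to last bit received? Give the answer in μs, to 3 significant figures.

43400 μs

Per-hop transmission t_tx = L/R = 67000/17000000 = 3941.18 μs.
Per-hop propagation t_prop = 4500/200000000 = 22.5 μs.
Pipeline fill: first packet needs 3·t_tx to clear all hops; remaining 8 packets each add one t_tx.
Total = (3+9-1)·t_tx + 3·t_prop = 11·3941.18 + 3·22.5 = 43400 μs.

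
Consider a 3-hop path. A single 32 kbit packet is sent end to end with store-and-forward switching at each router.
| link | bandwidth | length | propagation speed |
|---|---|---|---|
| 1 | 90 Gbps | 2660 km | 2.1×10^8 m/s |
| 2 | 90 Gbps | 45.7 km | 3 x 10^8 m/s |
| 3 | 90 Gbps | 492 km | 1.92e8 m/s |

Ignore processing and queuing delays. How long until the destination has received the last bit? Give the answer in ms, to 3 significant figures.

L = 32000 bits.
Transmission delay per hop = L/R = 32000/90000000000 = 0.000355556 ms; 3 hops → 0.00106667 ms.
Propagation delays (d/s per hop): 12.6667, 0.152333, 2.5625 ms; sum = 15.3815 ms.
End-to-end = 15.4 ms.

15.4 ms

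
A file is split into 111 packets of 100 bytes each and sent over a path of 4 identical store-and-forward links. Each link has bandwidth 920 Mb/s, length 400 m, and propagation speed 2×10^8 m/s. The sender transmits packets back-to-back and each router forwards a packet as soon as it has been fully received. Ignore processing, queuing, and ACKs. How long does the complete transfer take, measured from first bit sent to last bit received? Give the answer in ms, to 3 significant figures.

Per-hop transmission t_tx = L/R = 800/920000000 = 0.000869565 ms.
Per-hop propagation t_prop = 400/200000000 = 0.002 ms.
Pipeline fill: first packet needs 4·t_tx to clear all hops; remaining 110 packets each add one t_tx.
Total = (4+111-1)·t_tx + 4·t_prop = 114·0.000869565 + 4·0.002 = 0.107 ms.

0.107 ms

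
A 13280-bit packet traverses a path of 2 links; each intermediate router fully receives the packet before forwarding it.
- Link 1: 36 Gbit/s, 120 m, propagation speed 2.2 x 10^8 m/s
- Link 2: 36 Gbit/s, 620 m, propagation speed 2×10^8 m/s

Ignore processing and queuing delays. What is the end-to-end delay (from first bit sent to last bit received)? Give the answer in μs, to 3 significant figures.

Transmission delay per hop = L/R = 13280/36000000000 = 0.368889 μs; 2 hops → 0.737778 μs.
Propagation delays (d/s per hop): 0.545455, 3.1 μs; sum = 3.64545 μs.
End-to-end = 4.38 μs.

4.38 μs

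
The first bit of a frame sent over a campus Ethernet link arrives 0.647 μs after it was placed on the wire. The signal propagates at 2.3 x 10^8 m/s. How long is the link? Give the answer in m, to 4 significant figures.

148.8 m

d = s × t_prop = 2.3e+08 × 6.47e-07 = 148.8 m.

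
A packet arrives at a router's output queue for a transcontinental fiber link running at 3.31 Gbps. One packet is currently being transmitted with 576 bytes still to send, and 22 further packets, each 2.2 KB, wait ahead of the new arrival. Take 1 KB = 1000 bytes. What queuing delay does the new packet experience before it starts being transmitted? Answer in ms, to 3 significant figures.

Each queued packet: L/R = 17600/3310000000 = 0.00531722 ms.
22 queued → 0.116979 ms.
Plus remaining 4608 bits of current packet: 0.00139215 ms.
Queuing delay = 0.118 ms.

0.118 ms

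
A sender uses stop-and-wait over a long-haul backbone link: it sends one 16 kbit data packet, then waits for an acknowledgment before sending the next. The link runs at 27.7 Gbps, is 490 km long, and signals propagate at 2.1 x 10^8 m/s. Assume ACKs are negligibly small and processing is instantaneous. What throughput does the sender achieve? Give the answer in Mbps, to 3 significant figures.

3.43 Mbps

t_tx = L/R = 16000/27700000000 = 5.77617e-07 s.
t_prop = 490000/210000000 = 0.00233333 s; RTT = 0.00466667 s.
Cycle = t_tx + RTT = 0.00466724 s.
Throughput = L / cycle = 16000 / 0.00466724 = 3.43 Mbps.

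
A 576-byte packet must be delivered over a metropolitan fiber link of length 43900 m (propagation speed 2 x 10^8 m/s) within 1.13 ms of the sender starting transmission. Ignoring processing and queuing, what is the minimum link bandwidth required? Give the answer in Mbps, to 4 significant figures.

5.061 Mbps

L = 4608 bits.
Propagation delay = 43900 / 200000000 = 0.2195 ms.
Transmission budget = 1.13 − 0.2195 = 0.9105 ms.
R ≥ L / t_tx = 4608 bits / 0.0009105 s = 5.061 Mbps.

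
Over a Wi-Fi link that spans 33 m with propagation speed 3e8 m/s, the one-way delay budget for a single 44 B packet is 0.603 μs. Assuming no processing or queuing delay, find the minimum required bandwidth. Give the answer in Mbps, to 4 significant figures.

L = 352 bits.
Propagation delay = 33 / 300000000 = 0.11 μs.
Transmission budget = 0.603 − 0.11 = 0.493 μs.
R ≥ L / t_tx = 352 bits / 4.93e-07 s = 714.0 Mbps.

714.0 Mbps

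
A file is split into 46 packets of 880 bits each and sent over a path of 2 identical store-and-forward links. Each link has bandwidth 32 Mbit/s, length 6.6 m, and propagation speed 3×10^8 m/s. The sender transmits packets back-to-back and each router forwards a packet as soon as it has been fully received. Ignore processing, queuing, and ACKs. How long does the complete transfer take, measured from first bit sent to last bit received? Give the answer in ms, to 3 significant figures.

1.29 ms

Per-hop transmission t_tx = L/R = 880/32000000 = 0.0275 ms.
Per-hop propagation t_prop = 6.6/300000000 = 2.2e-05 ms.
Pipeline fill: first packet needs 2·t_tx to clear all hops; remaining 45 packets each add one t_tx.
Total = (2+46-1)·t_tx + 2·t_prop = 47·0.0275 + 2·2.2e-05 = 1.29 ms.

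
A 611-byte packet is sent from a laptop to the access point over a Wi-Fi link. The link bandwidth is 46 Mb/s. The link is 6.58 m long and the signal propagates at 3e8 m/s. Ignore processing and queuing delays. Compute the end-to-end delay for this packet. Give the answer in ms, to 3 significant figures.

L = 611 × 8 = 4888 bits.
Transmission delay = L/R = 4888 / 46000000 = 0.106261 ms.
Propagation delay = d/s = 6.58 m / 300000000 m/s = 2.19333e-05 ms.
Total = 0.106 ms.

0.106 ms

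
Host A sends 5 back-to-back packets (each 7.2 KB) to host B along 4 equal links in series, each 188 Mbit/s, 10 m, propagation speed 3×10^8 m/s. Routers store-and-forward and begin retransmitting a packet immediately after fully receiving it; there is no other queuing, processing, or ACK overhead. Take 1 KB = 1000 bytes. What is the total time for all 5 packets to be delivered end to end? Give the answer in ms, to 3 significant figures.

2.45 ms

Per-hop transmission t_tx = L/R = 57600/188000000 = 0.306383 ms.
Per-hop propagation t_prop = 10/300000000 = 3.33333e-05 ms.
Pipeline fill: first packet needs 4·t_tx to clear all hops; remaining 4 packets each add one t_tx.
Total = (4+5-1)·t_tx + 4·t_prop = 8·0.306383 + 4·3.33333e-05 = 2.45 ms.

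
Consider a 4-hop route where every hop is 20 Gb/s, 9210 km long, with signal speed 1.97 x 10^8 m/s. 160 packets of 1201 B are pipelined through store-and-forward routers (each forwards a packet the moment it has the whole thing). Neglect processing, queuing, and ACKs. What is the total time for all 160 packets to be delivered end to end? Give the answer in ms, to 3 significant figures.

Per-hop transmission t_tx = L/R = 9608/20000000000 = 0.0004804 ms.
Per-hop propagation t_prop = 9210000/197000000 = 46.7513 ms.
Pipeline fill: first packet needs 4·t_tx to clear all hops; remaining 159 packets each add one t_tx.
Total = (4+160-1)·t_tx + 4·t_prop = 163·0.0004804 + 4·46.7513 = 187 ms.

187 ms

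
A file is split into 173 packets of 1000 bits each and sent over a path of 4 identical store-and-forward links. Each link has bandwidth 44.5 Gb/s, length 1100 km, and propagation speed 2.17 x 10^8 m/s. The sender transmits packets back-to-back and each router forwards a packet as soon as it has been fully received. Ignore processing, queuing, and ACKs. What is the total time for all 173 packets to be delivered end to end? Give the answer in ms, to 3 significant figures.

Per-hop transmission t_tx = L/R = 1000/44500000000 = 2.24719e-05 ms.
Per-hop propagation t_prop = 1100000/217000000 = 5.06912 ms.
Pipeline fill: first packet needs 4·t_tx to clear all hops; remaining 172 packets each add one t_tx.
Total = (4+173-1)·t_tx + 4·t_prop = 176·2.24719e-05 + 4·5.06912 = 20.3 ms.

20.3 ms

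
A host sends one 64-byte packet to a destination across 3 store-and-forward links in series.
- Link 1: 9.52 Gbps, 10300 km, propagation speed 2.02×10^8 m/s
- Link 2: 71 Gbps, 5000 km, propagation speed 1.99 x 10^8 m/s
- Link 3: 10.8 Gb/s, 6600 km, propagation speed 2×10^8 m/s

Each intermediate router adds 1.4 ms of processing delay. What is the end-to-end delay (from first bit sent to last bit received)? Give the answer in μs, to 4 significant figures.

L = 64 × 8 = 512 bits.
Transmission delays (L/R per hop): 0.0537815, 0.00721127, 0.0474074 μs; sum = 0.1084 μs.
Propagation delays (d/s per hop): 50990.1, 25125.6, 33000 μs; sum = 109116 μs.
Processing at 2 router(s): 2 × 1.4 ms = 2800 μs.
End-to-end = 111900 μs.

111900 μs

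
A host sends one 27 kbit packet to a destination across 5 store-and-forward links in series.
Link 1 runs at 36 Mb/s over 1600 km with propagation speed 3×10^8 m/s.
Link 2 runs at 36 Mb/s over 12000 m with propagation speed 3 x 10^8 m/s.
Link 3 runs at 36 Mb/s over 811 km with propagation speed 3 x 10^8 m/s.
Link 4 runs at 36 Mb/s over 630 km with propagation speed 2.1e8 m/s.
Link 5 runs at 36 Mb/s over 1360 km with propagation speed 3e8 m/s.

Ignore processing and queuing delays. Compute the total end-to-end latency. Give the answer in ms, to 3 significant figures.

19.4 ms

L = 27000 bits.
Transmission delay per hop = L/R = 27000/36000000 = 0.75 ms; 5 hops → 3.75 ms.
Propagation delays (d/s per hop): 5.33333, 0.04, 2.70333, 3, 4.53333 ms; sum = 15.61 ms.
End-to-end = 19.4 ms.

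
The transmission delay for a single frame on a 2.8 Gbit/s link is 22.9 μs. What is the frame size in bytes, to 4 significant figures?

L = R × t_tx = 2800000000 b/s × 2.29e-05 s = 64120 bits.
In bytes: 64120 / 8 = 8015 bytes.

8015 bytes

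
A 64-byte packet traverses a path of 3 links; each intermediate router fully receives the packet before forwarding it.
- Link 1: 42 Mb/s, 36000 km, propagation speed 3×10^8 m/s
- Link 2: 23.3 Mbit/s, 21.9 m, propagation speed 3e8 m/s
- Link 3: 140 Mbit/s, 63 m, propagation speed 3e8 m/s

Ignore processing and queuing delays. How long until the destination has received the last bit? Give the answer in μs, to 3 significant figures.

L = 64 × 8 = 512 bits.
Transmission delays (L/R per hop): 12.1905, 21.9742, 3.65714 μs; sum = 37.8219 μs.
Propagation delays (d/s per hop): 120000, 0.073, 0.21 μs; sum = 120000 μs.
End-to-end = 120000 μs.

120000 μs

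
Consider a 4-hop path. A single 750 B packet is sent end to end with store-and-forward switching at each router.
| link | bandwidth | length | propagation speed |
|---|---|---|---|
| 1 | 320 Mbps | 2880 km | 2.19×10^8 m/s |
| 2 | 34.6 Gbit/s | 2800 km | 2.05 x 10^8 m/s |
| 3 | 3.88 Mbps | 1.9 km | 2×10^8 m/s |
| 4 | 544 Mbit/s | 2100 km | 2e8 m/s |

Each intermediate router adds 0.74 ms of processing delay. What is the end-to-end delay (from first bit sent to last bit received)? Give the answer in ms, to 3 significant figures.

41.1 ms

L = 750 × 8 = 6000 bits.
Transmission delays (L/R per hop): 0.01875, 0.00017341, 1.54639, 0.0110294 ms; sum = 1.57634 ms.
Propagation delays (d/s per hop): 13.1507, 13.6585, 0.0095, 10.5 ms; sum = 37.3187 ms.
Processing at 3 router(s): 3 × 0.74 ms = 2.22 ms.
End-to-end = 41.1 ms.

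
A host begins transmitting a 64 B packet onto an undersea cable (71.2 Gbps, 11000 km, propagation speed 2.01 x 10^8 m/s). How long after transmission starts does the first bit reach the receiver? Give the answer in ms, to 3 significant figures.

First bit experiences only propagation delay: d/s = 11000000/2.01e+08 = 54.7 ms.

54.7 ms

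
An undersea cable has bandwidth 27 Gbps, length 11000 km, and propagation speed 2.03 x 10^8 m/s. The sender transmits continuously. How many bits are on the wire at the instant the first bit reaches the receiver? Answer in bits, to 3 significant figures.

Propagation delay = 11000000 / 2.03e+08 = 0.0541872 s.
BDP = R × t_prop = 27000000000 × 0.0541872 = 1463050000 bits.

1460000000 bits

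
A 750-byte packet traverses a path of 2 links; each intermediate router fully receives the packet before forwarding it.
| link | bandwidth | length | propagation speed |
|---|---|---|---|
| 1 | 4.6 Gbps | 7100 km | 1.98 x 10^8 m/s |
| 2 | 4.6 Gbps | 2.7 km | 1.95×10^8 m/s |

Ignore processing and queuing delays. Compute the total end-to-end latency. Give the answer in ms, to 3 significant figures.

L = 750 × 8 = 6000 bits.
Transmission delay per hop = L/R = 6000/4600000000 = 0.00130435 ms; 2 hops → 0.0026087 ms.
Propagation delays (d/s per hop): 35.8586, 0.0138462 ms; sum = 35.8724 ms.
End-to-end = 35.9 ms.

35.9 ms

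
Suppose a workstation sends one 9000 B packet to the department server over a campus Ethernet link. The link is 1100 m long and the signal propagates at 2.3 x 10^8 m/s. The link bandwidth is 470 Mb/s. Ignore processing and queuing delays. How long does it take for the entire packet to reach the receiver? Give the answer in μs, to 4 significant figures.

158.0 μs

L = 9000 × 8 = 72000 bits.
Transmission delay = L/R = 72000 / 470000000 = 153.191 μs.
Propagation delay = d/s = 1100 m / 2.3e+08 m/s = 4.78261 μs.
Total = 158.0 μs.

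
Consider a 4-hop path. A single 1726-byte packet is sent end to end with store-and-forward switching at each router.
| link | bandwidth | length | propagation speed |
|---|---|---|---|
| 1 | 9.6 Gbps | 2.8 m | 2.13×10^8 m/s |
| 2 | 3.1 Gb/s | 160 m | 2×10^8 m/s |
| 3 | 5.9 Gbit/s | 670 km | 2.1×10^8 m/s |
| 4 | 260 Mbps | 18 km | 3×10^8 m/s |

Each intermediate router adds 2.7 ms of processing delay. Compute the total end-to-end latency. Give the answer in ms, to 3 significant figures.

L = 1726 × 8 = 13808 bits.
Transmission delays (L/R per hop): 0.00143833, 0.00445419, 0.00234034, 0.0531077 ms; sum = 0.0613406 ms.
Propagation delays (d/s per hop): 1.31455e-05, 0.0008, 3.19048, 0.06 ms; sum = 3.25129 ms.
Processing at 3 router(s): 3 × 2.7 ms = 8.1 ms.
End-to-end = 11.4 ms.

11.4 ms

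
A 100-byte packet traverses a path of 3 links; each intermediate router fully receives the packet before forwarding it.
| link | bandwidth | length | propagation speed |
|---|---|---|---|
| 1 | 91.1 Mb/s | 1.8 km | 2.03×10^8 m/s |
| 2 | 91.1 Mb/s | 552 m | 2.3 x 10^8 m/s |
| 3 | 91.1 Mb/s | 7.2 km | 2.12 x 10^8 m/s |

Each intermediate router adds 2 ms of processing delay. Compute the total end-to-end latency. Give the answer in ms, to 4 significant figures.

4.072 ms

L = 100 × 8 = 800 bits.
Transmission delay per hop = L/R = 800/91100000 = 0.00878156 ms; 3 hops → 0.0263447 ms.
Propagation delays (d/s per hop): 0.008867, 0.0024, 0.0339623 ms; sum = 0.0452293 ms.
Processing at 2 router(s): 2 × 2 ms = 4 ms.
End-to-end = 4.072 ms.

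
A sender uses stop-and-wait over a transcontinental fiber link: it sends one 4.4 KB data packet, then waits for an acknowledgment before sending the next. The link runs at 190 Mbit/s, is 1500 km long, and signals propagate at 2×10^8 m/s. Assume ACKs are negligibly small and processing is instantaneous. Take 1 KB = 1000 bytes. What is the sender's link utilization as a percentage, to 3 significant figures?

1.22 %

t_tx = L/R = 35200/190000000 = 0.000185263 s.
t_prop = 1500000/200000000 = 0.0075 s; RTT = 0.015 s.
Cycle = t_tx + RTT = 0.0151853 s.
Utilization = t_tx / cycle = 0.000185263/0.0151853 = 1.22 %.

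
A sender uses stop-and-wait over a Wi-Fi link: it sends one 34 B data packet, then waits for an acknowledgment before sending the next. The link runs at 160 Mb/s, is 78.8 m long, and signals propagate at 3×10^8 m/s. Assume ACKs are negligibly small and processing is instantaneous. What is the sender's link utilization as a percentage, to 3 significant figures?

76.4 %

t_tx = L/R = 272/160000000 = 1.7e-06 s.
t_prop = 78.8/300000000 = 2.62667e-07 s; RTT = 5.25333e-07 s.
Cycle = t_tx + RTT = 2.22533e-06 s.
Utilization = t_tx / cycle = 1.7e-06/2.22533e-06 = 76.4 %.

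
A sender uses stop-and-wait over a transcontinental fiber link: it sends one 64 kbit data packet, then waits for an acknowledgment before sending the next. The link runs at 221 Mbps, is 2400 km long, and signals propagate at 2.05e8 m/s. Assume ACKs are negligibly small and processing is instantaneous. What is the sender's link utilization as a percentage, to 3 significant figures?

1.22 %

t_tx = L/R = 64000/221000000 = 0.000289593 s.
t_prop = 2400000/2.05e+08 = 0.0117073 s; RTT = 0.0234146 s.
Cycle = t_tx + RTT = 0.0237042 s.
Utilization = t_tx / cycle = 0.000289593/0.0237042 = 1.22 %.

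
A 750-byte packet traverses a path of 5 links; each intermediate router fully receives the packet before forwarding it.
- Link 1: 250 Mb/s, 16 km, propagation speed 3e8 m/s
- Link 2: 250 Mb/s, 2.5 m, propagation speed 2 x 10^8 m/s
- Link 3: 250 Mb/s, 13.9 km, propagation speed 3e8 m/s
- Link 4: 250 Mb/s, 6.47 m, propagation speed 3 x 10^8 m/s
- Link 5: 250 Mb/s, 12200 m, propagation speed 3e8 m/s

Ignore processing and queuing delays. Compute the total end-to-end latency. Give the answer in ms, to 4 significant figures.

L = 750 × 8 = 6000 bits.
Transmission delay per hop = L/R = 6000/250000000 = 0.024 ms; 5 hops → 0.12 ms.
Propagation delays (d/s per hop): 0.0533333, 1.25e-05, 0.0463333, 2.15667e-05, 0.0406667 ms; sum = 0.140367 ms.
End-to-end = 0.2604 ms.

0.2604 ms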